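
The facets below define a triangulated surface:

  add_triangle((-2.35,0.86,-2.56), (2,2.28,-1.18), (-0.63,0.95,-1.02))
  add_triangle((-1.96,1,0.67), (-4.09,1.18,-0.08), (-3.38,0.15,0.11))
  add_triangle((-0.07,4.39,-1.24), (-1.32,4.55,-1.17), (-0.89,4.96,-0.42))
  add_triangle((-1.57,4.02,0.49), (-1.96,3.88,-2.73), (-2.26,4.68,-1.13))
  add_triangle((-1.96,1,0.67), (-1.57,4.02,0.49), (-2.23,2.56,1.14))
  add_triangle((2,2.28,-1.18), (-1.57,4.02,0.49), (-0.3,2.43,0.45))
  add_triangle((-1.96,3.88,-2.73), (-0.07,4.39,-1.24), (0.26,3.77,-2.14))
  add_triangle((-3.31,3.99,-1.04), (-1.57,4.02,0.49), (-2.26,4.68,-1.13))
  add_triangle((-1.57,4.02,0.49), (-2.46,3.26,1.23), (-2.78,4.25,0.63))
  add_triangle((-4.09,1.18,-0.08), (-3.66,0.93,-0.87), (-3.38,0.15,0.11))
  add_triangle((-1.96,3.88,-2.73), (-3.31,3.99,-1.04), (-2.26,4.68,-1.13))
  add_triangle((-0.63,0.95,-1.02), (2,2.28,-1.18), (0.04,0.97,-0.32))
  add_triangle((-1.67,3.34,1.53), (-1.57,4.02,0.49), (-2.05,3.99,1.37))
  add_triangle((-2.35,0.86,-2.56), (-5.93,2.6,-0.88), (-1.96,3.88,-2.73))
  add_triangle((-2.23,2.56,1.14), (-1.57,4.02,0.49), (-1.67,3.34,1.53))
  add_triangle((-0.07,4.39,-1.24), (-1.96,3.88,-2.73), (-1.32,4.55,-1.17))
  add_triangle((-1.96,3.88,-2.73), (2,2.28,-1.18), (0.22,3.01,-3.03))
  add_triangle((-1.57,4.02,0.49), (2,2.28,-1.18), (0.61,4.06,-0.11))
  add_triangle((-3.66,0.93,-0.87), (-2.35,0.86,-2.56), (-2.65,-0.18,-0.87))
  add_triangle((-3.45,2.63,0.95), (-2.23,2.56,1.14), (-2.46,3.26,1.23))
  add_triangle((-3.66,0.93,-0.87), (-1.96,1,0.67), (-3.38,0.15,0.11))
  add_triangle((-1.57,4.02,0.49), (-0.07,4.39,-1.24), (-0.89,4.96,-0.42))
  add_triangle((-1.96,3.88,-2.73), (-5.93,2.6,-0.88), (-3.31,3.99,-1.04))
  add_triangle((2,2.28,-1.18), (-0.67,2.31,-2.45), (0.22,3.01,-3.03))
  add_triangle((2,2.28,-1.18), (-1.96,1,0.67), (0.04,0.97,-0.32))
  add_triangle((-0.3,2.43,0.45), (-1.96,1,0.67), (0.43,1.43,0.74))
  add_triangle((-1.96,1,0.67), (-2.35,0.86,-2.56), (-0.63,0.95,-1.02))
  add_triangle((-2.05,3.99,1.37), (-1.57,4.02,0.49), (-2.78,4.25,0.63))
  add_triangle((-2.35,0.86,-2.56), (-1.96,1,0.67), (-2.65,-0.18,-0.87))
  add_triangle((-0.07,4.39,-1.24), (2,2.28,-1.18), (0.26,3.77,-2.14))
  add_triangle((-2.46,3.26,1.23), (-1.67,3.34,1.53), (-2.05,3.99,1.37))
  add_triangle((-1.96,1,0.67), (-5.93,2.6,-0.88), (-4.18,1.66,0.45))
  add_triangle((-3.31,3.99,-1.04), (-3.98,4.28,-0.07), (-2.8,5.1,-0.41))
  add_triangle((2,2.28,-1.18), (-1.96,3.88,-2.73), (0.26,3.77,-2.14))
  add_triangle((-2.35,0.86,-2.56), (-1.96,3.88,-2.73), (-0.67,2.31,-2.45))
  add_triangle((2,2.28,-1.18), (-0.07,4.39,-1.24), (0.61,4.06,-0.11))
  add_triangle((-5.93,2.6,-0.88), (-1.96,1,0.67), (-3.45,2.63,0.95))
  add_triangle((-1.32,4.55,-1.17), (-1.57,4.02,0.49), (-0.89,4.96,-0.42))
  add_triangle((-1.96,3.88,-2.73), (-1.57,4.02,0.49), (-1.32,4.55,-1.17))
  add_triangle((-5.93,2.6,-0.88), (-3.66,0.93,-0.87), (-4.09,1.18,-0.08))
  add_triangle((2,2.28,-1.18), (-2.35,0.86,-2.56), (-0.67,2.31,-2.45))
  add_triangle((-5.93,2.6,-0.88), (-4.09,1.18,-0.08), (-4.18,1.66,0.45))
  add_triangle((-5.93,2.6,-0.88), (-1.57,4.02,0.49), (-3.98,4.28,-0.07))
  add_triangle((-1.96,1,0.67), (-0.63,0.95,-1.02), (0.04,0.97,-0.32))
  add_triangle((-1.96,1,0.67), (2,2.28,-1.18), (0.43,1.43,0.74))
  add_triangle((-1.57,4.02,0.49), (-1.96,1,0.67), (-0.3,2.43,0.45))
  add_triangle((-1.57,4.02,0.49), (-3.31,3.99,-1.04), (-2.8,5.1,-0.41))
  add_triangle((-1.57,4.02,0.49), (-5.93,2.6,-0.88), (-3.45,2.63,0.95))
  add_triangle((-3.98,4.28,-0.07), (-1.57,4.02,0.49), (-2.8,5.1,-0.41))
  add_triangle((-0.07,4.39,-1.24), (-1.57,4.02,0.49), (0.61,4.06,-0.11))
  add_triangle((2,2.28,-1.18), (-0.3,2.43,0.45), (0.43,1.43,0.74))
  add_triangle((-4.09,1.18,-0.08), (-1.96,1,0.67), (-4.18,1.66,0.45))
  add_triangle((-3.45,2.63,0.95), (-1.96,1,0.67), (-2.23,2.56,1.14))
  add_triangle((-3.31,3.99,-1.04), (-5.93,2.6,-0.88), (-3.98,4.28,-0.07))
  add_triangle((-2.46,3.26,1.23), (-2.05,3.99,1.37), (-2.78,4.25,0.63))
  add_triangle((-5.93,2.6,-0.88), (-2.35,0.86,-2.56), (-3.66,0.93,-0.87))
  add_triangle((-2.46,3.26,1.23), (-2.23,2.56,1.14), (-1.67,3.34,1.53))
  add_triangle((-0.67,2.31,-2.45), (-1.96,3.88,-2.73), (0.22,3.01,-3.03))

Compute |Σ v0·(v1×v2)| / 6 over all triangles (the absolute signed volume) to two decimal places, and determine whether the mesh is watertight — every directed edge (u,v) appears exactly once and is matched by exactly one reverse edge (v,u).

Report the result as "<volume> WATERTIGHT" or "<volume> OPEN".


Per-triangle v0·(v1×v2)/6:
  t1: -0.5528
  t2: +0.4506
  t3: +0.8270
  t4: +0.4209
  t5: -0.4189
  t6: +0.9318
  t7: +1.8759
  t8: +1.5537
  t9: -0.5359
  t10: +0.4642
  t11: +1.9295
  t12: -0.2640
  t13: +0.1535
  t14: +7.0122
  t15: -0.7227
  t16: +1.6514
  t17: +2.3365
  t18: -0.9733
  t19: +1.0803
  t20: +0.1455
  t21: -0.7709
  t22: -0.1165
  t23: +4.4817
  t24: -0.3546
  t25: -0.1697
  t26: +0.4725
  t27: -0.8274
  t28: +0.6263
  t29: -1.4866
  t30: +1.4763
  t31: +0.2034
  t32: +0.3128
  t33: +1.2574
  t34: +0.4510
  t35: +1.6497
  t36: +1.8094
  t37: +0.8579
  t38: +0.8962
  t39: +1.4945
  t40: +0.5495
  t41: +0.6871
  t42: +0.5588
  t43: +0.0971
  t44: -0.3368
  t45: -1.2237
  t46: +0.4001
  t47: -0.3843
  t48: +4.0155
  t49: +1.2752
  t50: +1.9448
  t51: +0.8327
  t52: +0.0617
  t53: +0.2139
  t54: +2.6813
  t55: +0.4768
  t56: +1.4195
  t57: +0.1242
  t58: +0.6351
Σ = +43.6576 → |volume| = 43.66

Directed edges: 174 total; 6 unmatched, e.g. (-1.57,4.02,0.49)→(-2.46,3.26,1.23) → open.

43.66 OPEN


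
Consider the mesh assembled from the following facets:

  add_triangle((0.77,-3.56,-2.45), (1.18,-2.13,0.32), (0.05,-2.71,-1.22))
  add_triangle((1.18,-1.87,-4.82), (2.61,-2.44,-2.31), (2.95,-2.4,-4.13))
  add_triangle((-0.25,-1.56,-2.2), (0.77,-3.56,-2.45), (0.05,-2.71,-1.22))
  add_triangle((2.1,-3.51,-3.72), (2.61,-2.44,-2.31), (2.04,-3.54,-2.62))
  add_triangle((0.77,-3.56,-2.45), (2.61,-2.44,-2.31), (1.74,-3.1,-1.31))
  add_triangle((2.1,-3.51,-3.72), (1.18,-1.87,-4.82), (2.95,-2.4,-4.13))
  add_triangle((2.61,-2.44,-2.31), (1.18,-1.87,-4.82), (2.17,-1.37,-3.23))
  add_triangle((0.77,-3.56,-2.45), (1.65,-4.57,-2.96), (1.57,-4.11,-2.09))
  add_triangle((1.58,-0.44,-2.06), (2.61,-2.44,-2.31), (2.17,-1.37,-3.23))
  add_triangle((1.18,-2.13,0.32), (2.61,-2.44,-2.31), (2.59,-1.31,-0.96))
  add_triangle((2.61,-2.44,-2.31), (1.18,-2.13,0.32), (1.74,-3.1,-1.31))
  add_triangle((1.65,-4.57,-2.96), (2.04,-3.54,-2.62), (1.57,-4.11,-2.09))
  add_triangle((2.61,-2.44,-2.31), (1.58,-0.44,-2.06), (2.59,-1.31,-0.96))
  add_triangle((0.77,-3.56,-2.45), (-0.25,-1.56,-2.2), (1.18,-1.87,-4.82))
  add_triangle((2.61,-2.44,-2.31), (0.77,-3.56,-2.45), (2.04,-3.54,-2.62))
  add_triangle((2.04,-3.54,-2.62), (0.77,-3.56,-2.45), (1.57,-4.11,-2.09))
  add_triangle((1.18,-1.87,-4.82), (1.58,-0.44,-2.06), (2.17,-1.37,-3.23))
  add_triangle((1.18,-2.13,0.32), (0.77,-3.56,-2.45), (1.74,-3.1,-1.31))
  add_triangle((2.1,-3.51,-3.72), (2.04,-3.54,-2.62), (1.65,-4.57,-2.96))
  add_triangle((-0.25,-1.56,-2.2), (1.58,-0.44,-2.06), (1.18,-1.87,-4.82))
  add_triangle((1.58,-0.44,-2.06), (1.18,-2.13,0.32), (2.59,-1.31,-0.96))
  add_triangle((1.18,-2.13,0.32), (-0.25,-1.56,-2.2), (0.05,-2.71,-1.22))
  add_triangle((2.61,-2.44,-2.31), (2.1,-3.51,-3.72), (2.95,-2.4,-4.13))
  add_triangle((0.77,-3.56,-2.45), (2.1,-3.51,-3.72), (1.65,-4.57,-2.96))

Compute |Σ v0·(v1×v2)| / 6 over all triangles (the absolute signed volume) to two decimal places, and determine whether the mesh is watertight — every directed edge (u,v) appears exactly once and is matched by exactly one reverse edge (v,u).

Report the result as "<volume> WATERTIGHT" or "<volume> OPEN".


Per-triangle v0·(v1×v2)/6:
  t1: +0.8434
  t2: -1.0945
  t3: +0.5831
  t4: +0.7741
  t5: +1.4176
  t6: +2.4571
  t7: +1.5186
  t8: +0.2151
  t9: +0.4012
  t10: +1.2547
  t11: +0.7717
  t12: +0.3534
  t13: +0.9209
  t14: +1.7497
  t15: -0.2499
  t16: -0.6326
  t17: +0.4990
  t18: +0.7818
  t19: +0.6320
  t20: -0.3829
  t21: -0.8583
  t22: -0.6106
  t23: +1.3119
  t24: +0.6592
Σ = +13.3155 → |volume| = 13.32

Directed edges: 72 total; 6 unmatched, e.g. (2.1,-3.51,-3.72)→(1.18,-1.87,-4.82) → open.

13.32 OPEN


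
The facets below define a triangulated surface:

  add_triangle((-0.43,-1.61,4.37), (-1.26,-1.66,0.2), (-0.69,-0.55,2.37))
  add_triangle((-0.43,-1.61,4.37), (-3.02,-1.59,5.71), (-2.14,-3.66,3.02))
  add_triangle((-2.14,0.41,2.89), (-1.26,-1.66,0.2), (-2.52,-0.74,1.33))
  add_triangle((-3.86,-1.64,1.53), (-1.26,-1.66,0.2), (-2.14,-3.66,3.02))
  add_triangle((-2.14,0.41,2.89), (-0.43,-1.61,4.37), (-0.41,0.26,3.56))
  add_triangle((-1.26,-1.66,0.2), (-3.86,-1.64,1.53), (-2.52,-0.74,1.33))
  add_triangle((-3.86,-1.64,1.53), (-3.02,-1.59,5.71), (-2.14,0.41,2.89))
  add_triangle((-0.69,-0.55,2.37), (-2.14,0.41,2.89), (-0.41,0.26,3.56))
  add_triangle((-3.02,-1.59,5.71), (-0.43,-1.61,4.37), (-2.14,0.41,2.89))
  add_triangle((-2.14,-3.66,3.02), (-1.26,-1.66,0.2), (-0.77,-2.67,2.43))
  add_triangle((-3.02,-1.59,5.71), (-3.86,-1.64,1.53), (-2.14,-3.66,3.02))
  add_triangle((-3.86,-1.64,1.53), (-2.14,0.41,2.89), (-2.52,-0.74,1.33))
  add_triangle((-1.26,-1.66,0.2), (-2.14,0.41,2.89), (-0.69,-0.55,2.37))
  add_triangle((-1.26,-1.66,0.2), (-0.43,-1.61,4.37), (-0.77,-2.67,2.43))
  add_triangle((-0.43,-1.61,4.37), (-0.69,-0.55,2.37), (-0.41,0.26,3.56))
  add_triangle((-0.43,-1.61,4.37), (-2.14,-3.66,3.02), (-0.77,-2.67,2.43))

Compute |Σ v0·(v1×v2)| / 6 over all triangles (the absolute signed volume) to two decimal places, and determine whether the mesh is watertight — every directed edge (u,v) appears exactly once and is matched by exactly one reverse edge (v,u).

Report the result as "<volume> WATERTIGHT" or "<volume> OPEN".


Per-triangle v0·(v1×v2)/6:
  t1: -0.8197
  t2: +5.2501
  t3: -0.7511
  t4: +2.1012
  t5: +2.0599
  t6: -0.1759
  t7: +4.2333
  t8: -0.8246
  t9: +1.9460
  t10: +0.5245
  t11: +7.5576
  t12: +0.1533
  t13: -1.3407
  t14: -0.9899
  t15: -0.5088
  t16: +1.3971
Σ = +19.8125 → |volume| = 19.81

Directed edges: 48 total, each appears once with its reverse present → watertight.

19.81 WATERTIGHT


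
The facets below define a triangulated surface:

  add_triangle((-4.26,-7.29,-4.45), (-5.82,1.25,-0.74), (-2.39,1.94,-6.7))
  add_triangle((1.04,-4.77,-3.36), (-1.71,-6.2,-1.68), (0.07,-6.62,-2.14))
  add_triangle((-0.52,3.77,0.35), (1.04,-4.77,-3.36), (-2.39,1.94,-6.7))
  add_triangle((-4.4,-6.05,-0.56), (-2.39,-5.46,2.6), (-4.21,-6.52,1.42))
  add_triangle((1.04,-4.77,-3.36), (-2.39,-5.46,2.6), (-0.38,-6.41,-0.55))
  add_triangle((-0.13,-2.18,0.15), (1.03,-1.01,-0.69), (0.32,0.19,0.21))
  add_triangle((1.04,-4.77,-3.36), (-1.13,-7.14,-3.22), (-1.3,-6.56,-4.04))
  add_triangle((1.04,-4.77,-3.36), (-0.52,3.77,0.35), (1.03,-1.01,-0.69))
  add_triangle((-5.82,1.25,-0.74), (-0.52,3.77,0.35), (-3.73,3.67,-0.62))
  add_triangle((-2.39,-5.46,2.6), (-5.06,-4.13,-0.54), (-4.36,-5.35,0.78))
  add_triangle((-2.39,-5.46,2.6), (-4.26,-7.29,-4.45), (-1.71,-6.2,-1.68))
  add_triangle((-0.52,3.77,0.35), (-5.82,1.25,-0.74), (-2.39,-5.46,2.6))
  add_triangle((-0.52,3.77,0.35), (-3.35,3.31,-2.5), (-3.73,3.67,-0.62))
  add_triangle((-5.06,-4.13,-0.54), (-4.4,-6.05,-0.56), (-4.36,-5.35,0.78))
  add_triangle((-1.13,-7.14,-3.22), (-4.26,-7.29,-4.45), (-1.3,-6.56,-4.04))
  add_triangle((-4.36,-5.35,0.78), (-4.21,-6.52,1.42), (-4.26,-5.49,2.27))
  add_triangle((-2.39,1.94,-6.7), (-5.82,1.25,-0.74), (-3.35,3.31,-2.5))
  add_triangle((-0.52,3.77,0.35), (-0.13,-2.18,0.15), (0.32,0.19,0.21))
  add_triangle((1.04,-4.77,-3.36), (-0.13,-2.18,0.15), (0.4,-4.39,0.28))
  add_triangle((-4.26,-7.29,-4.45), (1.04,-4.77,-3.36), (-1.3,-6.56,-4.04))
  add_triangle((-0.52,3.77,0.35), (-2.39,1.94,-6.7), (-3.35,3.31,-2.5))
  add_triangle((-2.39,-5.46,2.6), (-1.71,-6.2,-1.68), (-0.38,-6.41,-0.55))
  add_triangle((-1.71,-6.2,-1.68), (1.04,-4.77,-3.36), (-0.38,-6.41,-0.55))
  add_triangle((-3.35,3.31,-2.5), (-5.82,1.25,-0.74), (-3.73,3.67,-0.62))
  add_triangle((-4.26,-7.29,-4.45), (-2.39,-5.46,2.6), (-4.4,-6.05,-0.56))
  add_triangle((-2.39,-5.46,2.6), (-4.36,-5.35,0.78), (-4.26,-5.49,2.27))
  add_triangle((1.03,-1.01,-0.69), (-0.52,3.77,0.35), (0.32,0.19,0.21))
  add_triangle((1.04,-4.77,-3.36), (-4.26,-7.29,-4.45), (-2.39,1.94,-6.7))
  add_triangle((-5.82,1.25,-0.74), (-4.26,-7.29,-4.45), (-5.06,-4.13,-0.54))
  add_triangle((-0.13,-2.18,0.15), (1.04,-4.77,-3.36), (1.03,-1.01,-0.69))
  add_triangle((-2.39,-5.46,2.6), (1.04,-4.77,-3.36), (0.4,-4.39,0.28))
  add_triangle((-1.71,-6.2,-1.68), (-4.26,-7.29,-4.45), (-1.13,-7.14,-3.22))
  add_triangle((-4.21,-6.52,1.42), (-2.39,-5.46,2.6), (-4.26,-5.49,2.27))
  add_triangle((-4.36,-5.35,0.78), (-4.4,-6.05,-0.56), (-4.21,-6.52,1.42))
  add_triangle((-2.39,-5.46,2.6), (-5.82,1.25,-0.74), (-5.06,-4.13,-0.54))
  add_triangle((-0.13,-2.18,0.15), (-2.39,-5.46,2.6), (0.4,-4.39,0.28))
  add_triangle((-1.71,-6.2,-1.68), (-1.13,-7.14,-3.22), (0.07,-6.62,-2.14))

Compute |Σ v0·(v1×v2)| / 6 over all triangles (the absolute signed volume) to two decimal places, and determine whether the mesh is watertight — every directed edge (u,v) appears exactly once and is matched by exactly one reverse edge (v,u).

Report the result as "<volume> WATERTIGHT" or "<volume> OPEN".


240.60 OPEN

Per-triangle v0·(v1×v2)/6:
  t1: +56.3141
  t2: -3.2076
  t3: +5.5420
  t4: +1.5604
  t5: -2.1775
  t6: +0.1735
  t7: +2.6868
  t8: +1.4895
  t9: +1.6751
  t10: +0.6277
  t11: +11.7429
  t12: +12.7157
  t13: +3.9399
  t14: +2.7187
  t15: +3.6359
  t16: +1.3564
  t17: +13.2018
  t18: +0.1287
  t19: -0.8762
  t20: +1.2142
  t21: +8.7646
  t22: +6.9350
  t23: +5.8542
  t24: +5.4055
  t25: +9.2802
  t26: -2.3545
  t27: +0.2374
  t28: +38.5832
  t29: +20.6000
  t30: +1.0955
  t31: +6.7440
  t32: +5.1336
  t33: +2.4220
  t34: +1.6409
  t35: +14.0955
  t36: -0.5183
  t37: +2.2177
Σ = +240.5984 → |volume| = 240.60

Directed edges: 111 total; 9 unmatched, e.g. (0.07,-6.62,-2.14)→(1.04,-4.77,-3.36) → open.


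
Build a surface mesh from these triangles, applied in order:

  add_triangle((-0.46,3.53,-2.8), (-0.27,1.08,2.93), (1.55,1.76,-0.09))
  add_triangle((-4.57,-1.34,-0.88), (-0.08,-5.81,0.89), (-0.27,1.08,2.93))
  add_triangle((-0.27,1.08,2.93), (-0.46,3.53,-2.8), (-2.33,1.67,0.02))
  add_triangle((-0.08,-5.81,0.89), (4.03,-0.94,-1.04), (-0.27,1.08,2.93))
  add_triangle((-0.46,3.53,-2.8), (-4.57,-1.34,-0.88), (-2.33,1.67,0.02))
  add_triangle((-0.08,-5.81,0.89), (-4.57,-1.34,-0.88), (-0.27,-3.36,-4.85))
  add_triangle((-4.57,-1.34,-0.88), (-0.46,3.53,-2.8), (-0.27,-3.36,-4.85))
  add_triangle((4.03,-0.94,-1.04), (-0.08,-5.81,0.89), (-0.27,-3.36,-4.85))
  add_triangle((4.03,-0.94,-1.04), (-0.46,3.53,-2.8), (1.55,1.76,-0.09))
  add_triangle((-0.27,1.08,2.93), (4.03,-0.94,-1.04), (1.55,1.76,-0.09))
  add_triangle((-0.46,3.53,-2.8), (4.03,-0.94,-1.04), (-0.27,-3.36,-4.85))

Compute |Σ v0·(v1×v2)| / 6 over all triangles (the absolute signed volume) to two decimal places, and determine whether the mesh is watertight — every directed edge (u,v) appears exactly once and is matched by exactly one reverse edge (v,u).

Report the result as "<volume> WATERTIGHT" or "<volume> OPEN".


Per-triangle v0·(v1×v2)/6:
  t1: +4.0634
  t2: +13.9423
  t3: +4.6037
  t4: +11.7918
  t5: +6.1681
  t6: +23.4093
  t7: +20.1688
  t8: +21.2589
  t9: +4.8717
  t10: +3.8641
  t11: +18.0203
Σ = +132.1624 → |volume| = 132.16

Directed edges: 33 total; 3 unmatched, e.g. (-0.27,1.08,2.93)→(-4.57,-1.34,-0.88) → open.

132.16 OPEN


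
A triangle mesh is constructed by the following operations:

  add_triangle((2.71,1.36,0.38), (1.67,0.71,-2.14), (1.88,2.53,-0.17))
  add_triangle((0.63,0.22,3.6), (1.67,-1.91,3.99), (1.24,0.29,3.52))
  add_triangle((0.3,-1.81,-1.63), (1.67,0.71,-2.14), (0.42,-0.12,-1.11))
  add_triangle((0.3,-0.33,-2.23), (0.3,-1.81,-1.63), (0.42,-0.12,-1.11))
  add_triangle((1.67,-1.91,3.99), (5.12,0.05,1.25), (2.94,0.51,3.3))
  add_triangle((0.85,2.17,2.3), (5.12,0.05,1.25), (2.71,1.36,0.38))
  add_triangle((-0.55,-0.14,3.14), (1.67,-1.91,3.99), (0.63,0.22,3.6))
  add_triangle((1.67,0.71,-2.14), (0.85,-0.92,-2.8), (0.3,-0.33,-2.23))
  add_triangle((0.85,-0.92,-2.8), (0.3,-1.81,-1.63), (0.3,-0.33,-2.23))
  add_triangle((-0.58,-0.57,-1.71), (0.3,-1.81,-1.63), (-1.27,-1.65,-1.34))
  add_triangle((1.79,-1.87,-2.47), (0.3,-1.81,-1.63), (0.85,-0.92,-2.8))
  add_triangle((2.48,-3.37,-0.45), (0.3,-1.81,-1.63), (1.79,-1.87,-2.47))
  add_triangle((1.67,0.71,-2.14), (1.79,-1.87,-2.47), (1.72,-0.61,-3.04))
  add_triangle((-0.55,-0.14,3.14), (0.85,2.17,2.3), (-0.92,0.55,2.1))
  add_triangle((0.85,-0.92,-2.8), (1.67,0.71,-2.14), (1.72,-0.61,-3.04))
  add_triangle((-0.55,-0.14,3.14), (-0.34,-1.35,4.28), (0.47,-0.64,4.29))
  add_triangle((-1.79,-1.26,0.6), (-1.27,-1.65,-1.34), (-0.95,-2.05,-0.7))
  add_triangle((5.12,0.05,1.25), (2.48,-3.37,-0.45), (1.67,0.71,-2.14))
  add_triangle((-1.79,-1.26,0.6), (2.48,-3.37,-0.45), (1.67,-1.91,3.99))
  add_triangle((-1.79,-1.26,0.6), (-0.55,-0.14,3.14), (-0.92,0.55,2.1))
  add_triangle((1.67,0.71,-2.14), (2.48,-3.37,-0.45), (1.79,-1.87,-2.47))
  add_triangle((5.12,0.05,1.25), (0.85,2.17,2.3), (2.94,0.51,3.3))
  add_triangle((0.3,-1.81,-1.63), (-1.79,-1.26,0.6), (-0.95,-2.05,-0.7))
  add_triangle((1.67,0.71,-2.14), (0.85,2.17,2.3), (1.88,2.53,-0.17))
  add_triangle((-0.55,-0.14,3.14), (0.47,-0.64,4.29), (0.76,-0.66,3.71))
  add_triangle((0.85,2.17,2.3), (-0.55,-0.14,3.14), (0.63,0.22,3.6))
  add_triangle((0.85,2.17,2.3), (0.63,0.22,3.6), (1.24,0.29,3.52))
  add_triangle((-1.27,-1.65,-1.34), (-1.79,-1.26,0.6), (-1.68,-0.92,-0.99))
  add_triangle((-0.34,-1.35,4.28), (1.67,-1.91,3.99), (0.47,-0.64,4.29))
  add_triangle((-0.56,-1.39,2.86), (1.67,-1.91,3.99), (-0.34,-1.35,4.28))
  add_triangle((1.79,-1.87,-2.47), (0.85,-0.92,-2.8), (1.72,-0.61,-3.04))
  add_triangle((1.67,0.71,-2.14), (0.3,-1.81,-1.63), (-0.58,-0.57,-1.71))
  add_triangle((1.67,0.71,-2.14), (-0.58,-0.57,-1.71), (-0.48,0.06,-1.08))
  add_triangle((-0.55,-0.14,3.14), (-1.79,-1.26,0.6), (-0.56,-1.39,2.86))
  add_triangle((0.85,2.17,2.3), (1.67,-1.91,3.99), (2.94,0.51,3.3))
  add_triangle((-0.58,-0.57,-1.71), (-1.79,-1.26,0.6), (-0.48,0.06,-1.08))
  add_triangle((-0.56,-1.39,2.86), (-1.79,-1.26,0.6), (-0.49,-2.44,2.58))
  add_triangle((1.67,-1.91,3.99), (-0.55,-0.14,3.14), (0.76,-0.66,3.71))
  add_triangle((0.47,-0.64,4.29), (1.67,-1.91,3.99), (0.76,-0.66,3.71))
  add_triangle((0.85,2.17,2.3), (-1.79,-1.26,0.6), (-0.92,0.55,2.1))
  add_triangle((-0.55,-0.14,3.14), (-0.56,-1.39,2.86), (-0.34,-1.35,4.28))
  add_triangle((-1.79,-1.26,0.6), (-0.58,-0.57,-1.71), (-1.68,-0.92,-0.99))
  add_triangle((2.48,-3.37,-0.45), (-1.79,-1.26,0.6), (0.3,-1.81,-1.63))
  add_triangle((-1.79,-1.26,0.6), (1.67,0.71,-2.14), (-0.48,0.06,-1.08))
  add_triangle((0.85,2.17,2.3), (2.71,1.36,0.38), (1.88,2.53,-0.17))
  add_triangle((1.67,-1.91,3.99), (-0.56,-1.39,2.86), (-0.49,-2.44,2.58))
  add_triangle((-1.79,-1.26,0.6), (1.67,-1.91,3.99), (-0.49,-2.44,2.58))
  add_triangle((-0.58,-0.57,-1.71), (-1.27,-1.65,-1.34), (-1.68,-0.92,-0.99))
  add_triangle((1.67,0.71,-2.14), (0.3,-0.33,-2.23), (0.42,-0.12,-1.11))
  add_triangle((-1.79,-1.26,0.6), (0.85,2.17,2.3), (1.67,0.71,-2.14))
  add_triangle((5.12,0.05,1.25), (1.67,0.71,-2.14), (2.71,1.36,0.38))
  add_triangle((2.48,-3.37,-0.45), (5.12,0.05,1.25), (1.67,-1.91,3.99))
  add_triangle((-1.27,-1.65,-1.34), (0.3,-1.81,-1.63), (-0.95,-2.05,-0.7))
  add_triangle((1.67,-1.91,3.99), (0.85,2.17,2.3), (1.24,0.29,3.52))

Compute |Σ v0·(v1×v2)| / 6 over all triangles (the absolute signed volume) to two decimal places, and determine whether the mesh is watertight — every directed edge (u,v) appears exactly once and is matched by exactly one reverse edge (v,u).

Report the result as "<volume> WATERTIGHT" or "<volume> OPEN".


73.75 WATERTIGHT

Per-triangle v0·(v1×v2)/6:
  t1: +1.7264
  t2: +0.8501
  t3: -0.2049
  t4: -0.1591
  t5: +5.7159
  t6: +2.9006
  t7: +1.6144
  t8: +0.4404
  t9: +0.2608
  t10: +0.5869
  t11: +0.7149
  t12: +1.6097
  t13: +0.5464
  t14: +1.0787
  t15: +0.3405
  t16: +0.6448
  t17: +0.4979
  t18: +8.0040
  t19: +6.5928
  t20: +0.9239
  t21: +2.2147
  t22: +3.9039
  t23: -0.0162
  t24: -0.5055
  t25: +0.0149
  t26: +1.2497
  t27: +0.7397
  t28: +0.4886
  t29: +1.3876
  t30: +0.8462
  t31: +0.5825
  t32: +1.2109
  t33: +0.3329
  t34: +1.0751
  t35: +3.5473
  t36: +0.2859
  t37: +0.9526
  t38: -0.6648
  t39: +0.2384
  t40: -0.0835
  t41: +0.3065
  t42: -0.2241
  t43: +2.5641
  t44: -0.3599
  t45: +1.9042
  t46: +1.3861
  t47: -0.6200
  t48: +0.3239
  t49: -0.0805
  t50: +0.3819
  t51: +2.7325
  t52: +12.1107
  t53: +0.4769
  t54: +0.3595
Σ = +73.7475 → |volume| = 73.75

Directed edges: 162 total, each appears once with its reverse present → watertight.


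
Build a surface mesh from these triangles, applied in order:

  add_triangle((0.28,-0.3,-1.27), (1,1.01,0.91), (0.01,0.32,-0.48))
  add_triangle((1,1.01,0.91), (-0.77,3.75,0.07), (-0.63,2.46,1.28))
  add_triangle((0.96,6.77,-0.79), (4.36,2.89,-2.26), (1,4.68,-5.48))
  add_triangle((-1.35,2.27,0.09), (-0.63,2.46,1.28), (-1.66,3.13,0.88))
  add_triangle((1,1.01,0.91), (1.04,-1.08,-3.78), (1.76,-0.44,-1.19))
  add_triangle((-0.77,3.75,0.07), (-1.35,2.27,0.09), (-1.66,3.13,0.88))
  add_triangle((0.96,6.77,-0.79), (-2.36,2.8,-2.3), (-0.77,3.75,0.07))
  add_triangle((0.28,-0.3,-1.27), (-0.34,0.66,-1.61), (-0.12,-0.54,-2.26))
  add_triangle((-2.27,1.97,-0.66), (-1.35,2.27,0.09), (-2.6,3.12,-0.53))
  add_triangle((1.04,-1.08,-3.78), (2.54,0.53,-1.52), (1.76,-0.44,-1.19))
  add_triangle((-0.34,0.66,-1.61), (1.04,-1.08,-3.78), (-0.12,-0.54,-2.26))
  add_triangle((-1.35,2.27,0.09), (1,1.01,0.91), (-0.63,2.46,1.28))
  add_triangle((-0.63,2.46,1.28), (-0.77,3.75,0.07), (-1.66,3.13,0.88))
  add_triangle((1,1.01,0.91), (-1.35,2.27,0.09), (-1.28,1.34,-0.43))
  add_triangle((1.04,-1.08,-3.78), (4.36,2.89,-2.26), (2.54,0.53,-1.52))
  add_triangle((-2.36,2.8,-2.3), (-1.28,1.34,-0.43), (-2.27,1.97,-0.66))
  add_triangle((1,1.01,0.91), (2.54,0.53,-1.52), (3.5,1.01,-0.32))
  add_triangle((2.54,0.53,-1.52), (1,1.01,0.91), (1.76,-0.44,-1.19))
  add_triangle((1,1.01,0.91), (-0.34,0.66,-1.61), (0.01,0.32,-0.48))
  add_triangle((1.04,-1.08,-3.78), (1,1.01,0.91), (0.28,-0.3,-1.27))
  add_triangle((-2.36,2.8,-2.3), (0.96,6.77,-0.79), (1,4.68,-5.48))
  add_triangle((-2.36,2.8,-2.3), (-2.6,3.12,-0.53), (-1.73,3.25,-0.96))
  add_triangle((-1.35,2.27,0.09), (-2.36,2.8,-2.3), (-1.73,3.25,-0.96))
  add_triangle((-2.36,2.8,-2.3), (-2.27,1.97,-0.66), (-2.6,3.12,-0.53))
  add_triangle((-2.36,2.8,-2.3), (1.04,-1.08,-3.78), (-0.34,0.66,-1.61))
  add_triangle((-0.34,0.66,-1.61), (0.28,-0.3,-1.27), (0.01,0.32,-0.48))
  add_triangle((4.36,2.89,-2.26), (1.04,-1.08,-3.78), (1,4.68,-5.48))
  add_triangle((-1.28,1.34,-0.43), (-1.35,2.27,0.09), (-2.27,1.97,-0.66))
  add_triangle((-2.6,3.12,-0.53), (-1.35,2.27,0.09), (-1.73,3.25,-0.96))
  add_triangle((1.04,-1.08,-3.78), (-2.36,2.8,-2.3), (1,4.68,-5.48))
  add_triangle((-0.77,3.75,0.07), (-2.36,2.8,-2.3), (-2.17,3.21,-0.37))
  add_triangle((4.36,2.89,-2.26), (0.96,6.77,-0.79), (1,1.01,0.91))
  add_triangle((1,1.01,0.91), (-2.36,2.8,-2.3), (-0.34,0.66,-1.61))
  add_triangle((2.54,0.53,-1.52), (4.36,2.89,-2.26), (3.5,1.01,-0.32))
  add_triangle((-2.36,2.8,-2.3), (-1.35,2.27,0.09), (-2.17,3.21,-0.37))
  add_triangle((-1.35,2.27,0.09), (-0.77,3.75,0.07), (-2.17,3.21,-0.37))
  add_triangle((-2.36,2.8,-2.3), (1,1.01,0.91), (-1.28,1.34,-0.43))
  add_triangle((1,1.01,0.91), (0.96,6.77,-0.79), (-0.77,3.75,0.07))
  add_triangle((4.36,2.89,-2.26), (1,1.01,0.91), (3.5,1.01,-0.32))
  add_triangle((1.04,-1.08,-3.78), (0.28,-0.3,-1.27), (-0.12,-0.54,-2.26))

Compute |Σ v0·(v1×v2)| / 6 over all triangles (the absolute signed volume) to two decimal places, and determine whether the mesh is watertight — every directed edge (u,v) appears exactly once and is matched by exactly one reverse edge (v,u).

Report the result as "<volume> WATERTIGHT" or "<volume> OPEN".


Per-triangle v0·(v1×v2)/6:
  t1: -0.1263
  t2: +1.0008
  t3: +21.2612
  t4: -0.1481
  t5: -0.7557
  t6: +0.4236
  t7: +4.4774
  t8: -0.1370
  t9: +0.0638
  t10: +1.0040
  t11: +0.4713
  t12: -0.4419
  t13: +0.7205
  t14: -0.1336
  t15: +2.4553
  t16: -0.1235
  t17: -0.4234
  t18: +0.4691
  t19: -0.0146
  t20: -0.0823
  t21: +16.0976
  t22: +0.9338
  t23: -0.4712
  t24: +0.5916
  t25: -0.4064
  t26: -0.0427
  t27: +15.8400
  t28: -0.0659
  t29: +0.3569
  t30: +10.6703
  t31: +1.7416
  t32: +6.4401
  t33: -1.0981
  t34: +1.4462
  t35: -0.1073
  t36: +0.2825
  t37: -0.7017
  t38: +2.0004
  t39: +1.7366
  t40: -0.0248
Σ = +85.1800 → |volume| = 85.18

Directed edges: 120 total, each appears once with its reverse present → watertight.

85.18 WATERTIGHT


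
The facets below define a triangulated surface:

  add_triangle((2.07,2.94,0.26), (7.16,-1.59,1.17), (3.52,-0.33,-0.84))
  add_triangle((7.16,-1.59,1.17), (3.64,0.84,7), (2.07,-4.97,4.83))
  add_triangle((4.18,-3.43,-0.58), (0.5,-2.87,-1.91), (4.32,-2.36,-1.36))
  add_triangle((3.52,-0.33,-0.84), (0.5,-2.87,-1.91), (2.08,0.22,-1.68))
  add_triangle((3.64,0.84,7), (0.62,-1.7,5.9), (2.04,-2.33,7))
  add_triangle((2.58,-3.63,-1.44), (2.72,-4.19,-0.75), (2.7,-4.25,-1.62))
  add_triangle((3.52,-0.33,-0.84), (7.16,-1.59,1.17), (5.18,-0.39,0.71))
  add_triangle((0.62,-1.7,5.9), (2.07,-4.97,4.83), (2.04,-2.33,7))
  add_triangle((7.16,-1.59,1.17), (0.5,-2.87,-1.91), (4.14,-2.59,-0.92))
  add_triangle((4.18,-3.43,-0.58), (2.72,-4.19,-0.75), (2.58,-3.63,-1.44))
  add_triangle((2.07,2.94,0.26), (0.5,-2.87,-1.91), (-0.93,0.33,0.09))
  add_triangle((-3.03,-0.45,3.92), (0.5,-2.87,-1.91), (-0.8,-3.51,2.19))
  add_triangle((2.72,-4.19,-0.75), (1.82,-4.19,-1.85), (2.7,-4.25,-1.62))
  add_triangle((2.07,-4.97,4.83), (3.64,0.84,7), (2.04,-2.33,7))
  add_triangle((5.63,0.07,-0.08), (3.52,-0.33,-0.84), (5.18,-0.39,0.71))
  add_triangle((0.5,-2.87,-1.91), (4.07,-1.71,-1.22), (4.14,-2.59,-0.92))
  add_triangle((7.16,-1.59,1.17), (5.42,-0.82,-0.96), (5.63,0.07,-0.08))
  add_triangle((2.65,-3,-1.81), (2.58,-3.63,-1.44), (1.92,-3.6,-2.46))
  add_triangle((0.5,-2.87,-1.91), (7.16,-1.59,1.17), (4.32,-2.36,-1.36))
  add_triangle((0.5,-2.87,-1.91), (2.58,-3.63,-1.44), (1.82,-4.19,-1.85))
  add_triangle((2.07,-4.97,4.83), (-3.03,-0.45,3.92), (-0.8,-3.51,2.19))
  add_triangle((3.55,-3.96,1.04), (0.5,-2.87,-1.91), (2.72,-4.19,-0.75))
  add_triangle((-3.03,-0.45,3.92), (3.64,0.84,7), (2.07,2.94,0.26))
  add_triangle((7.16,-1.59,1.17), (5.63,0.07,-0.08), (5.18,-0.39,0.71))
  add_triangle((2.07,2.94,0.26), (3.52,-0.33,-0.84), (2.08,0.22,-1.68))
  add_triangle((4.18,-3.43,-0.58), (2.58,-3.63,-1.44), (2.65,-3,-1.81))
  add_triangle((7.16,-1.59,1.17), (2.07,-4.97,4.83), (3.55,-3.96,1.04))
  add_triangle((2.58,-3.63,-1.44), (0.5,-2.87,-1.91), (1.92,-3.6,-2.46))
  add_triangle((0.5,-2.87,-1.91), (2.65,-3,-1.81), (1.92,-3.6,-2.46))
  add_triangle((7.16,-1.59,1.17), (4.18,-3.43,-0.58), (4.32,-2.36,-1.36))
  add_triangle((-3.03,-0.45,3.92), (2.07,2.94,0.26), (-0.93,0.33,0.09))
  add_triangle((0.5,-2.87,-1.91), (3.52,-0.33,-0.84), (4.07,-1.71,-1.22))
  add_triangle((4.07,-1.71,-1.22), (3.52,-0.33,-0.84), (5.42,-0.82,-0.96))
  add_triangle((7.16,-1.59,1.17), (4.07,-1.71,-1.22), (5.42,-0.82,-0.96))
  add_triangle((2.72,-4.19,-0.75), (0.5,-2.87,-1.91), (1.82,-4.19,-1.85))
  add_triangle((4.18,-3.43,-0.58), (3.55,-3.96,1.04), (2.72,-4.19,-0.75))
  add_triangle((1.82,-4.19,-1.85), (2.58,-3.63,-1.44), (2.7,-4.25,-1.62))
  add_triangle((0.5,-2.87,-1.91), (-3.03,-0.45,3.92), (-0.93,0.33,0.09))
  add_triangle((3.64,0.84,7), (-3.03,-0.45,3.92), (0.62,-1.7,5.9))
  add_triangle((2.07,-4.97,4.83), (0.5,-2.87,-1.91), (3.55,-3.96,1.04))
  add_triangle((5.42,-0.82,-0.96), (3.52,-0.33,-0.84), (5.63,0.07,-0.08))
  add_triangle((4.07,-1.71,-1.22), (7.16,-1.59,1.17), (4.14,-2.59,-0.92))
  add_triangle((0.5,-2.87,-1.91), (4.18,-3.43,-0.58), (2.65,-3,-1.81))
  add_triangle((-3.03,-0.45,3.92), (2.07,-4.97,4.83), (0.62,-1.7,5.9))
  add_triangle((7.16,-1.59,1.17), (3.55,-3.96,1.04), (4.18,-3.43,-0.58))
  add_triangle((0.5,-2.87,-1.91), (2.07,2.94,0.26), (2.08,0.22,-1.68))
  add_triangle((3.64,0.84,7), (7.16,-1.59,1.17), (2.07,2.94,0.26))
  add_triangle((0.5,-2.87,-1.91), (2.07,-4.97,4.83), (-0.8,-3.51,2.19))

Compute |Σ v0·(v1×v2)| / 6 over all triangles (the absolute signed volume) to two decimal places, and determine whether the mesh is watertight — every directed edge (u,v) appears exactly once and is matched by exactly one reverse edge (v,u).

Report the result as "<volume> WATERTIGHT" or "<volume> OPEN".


Per-triangle v0·(v1×v2)/6:
  t1: +5.6992
  t2: +43.3101
  t3: +2.8227
  t4: +2.3963
  t5: +4.5586
  t6: +0.1667
  t7: -1.2105
  t8: +4.1088
  t9: +1.2856
  t10: +1.0833
  t11: +0.8682
  t12: +3.8805
  t13: +0.4948
  t14: +8.7261
  t15: -0.6117
  t16: +1.5947
  t17: +2.4501
  t18: +0.5628
  t19: -3.4727
  t20: +0.3655
  t21: +9.7796
  t22: +0.7098
  t23: +15.1225
  t24: +0.6923
  t25: +2.3599
  t26: +0.8979
  t27: +14.5252
  t28: +0.6632
  t29: -0.1807
  t30: +4.0565
  t31: +2.1744
  t32: +0.9836
  t33: +0.3054
  t34: +2.6385
  t35: +0.1695
  t36: +2.3624
  t37: +0.0826
  t38: +1.9537
  t39: +11.6102
  t40: +9.0159
  t41: +0.3481
  t42: +2.2222
  t43: -1.4130
  t44: +11.0670
  t45: +6.1534
  t46: -0.5368
  t47: +26.1395
  t48: +8.1011
Σ = +211.0832 → |volume| = 211.08

Directed edges: 144 total, each appears once with its reverse present → watertight.

211.08 WATERTIGHT


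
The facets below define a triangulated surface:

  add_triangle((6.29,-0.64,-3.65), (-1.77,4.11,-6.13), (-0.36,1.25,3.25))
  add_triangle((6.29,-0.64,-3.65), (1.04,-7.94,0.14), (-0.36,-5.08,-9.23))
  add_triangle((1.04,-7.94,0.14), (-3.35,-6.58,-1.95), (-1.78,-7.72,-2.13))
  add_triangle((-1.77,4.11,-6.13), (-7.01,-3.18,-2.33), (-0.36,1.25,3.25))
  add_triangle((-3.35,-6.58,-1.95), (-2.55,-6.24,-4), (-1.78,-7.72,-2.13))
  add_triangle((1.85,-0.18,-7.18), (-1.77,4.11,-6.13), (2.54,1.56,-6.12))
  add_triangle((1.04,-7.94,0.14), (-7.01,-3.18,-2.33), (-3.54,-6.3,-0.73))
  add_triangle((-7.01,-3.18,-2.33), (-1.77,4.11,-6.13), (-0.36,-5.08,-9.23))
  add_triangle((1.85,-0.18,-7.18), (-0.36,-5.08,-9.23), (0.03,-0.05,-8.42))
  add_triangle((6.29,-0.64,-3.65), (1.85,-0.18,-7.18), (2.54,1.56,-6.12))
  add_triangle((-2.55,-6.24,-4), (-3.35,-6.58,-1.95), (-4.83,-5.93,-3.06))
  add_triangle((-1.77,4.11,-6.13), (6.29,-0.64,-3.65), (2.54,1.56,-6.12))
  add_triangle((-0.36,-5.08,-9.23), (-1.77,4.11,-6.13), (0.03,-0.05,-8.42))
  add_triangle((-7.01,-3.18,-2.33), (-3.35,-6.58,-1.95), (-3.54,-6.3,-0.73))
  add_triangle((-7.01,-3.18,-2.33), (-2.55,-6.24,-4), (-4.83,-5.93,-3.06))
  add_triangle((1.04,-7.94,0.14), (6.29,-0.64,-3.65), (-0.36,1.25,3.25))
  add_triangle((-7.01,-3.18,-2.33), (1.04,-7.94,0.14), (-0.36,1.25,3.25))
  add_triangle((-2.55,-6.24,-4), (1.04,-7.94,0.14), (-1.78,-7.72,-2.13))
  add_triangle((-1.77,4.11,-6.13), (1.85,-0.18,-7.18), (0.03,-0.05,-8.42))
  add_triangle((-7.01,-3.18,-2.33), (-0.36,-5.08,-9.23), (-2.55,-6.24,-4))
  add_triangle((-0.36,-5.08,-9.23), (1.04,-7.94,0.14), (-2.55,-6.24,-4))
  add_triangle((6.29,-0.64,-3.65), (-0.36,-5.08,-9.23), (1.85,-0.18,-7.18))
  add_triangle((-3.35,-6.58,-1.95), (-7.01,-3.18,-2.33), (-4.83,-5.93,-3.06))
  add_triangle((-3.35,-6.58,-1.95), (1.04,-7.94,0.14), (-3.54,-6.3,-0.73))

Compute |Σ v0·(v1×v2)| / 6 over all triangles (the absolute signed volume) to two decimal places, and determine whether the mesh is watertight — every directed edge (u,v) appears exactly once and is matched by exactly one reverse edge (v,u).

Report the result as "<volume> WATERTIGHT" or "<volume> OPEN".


485.72 WATERTIGHT

Per-triangle v0·(v1×v2)/6:
  t1: +21.6328
  t2: +81.5082
  t3: +4.9995
  t4: +28.4922
  t5: +5.1806
  t6: +11.7818
  t7: -5.5174
  t8: +84.1262
  t9: +12.9416
  t10: +11.6009
  t11: +5.1669
  t12: +5.4973
  t13: +14.9222
  t14: +7.2283
  t15: +5.1321
  t16: +25.9218
  t17: +32.7766
  t18: +5.0830
  t19: +10.2705
  t20: +35.9968
  t21: +35.9519
  t22: +32.8362
  t23: +4.9456
  t24: +7.2466
Σ = +485.7220 → |volume| = 485.72

Directed edges: 72 total, each appears once with its reverse present → watertight.


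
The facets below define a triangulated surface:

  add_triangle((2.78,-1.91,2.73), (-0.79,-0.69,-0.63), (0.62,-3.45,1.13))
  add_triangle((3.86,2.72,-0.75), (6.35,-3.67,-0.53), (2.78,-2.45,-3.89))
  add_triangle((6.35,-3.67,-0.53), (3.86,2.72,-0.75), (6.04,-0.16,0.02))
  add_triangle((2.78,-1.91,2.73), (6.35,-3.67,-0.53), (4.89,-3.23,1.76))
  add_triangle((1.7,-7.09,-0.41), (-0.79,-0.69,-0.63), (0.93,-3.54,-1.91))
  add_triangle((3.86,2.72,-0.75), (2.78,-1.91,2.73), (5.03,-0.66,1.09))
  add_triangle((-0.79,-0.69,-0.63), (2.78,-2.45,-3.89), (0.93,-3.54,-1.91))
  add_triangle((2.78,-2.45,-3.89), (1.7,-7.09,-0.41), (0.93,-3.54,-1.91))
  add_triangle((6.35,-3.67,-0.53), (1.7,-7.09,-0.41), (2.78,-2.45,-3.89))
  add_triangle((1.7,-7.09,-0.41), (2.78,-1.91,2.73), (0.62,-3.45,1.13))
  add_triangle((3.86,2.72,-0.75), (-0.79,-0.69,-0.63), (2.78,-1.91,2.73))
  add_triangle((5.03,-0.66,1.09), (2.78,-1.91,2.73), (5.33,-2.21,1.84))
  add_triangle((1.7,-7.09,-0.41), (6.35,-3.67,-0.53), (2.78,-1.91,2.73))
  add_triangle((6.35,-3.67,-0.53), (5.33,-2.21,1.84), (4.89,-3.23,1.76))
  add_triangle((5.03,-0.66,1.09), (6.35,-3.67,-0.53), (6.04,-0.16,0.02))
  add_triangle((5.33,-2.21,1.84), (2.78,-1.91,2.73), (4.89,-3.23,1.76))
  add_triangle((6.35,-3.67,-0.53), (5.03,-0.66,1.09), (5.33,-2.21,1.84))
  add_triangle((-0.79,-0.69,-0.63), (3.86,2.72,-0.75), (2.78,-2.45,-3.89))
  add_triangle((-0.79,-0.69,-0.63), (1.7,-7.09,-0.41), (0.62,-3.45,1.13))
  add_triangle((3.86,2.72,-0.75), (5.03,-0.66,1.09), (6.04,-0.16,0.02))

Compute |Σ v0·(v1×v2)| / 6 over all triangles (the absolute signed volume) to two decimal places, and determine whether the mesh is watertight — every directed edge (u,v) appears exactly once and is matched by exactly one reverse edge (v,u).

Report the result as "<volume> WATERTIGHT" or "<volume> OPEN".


100.39 WATERTIGHT

Per-triangle v0·(v1×v2)/6:
  t1: -0.0934
  t2: +19.5485
  t3: +4.2544
  t4: -0.5699
  t5: +1.9819
  t6: +3.6997
  t7: +1.7965
  t8: +4.0585
  t9: +23.4049
  t10: +4.3435
  t11: -2.2306
  t12: +1.8070
  t13: +19.2319
  t14: +2.9739
  t15: +4.0759
  t16: +1.8426
  t17: +4.0429
  t18: +1.9350
  t19: +1.6455
  t20: +2.6450
Σ = +100.3937 → |volume| = 100.39

Directed edges: 60 total, each appears once with its reverse present → watertight.


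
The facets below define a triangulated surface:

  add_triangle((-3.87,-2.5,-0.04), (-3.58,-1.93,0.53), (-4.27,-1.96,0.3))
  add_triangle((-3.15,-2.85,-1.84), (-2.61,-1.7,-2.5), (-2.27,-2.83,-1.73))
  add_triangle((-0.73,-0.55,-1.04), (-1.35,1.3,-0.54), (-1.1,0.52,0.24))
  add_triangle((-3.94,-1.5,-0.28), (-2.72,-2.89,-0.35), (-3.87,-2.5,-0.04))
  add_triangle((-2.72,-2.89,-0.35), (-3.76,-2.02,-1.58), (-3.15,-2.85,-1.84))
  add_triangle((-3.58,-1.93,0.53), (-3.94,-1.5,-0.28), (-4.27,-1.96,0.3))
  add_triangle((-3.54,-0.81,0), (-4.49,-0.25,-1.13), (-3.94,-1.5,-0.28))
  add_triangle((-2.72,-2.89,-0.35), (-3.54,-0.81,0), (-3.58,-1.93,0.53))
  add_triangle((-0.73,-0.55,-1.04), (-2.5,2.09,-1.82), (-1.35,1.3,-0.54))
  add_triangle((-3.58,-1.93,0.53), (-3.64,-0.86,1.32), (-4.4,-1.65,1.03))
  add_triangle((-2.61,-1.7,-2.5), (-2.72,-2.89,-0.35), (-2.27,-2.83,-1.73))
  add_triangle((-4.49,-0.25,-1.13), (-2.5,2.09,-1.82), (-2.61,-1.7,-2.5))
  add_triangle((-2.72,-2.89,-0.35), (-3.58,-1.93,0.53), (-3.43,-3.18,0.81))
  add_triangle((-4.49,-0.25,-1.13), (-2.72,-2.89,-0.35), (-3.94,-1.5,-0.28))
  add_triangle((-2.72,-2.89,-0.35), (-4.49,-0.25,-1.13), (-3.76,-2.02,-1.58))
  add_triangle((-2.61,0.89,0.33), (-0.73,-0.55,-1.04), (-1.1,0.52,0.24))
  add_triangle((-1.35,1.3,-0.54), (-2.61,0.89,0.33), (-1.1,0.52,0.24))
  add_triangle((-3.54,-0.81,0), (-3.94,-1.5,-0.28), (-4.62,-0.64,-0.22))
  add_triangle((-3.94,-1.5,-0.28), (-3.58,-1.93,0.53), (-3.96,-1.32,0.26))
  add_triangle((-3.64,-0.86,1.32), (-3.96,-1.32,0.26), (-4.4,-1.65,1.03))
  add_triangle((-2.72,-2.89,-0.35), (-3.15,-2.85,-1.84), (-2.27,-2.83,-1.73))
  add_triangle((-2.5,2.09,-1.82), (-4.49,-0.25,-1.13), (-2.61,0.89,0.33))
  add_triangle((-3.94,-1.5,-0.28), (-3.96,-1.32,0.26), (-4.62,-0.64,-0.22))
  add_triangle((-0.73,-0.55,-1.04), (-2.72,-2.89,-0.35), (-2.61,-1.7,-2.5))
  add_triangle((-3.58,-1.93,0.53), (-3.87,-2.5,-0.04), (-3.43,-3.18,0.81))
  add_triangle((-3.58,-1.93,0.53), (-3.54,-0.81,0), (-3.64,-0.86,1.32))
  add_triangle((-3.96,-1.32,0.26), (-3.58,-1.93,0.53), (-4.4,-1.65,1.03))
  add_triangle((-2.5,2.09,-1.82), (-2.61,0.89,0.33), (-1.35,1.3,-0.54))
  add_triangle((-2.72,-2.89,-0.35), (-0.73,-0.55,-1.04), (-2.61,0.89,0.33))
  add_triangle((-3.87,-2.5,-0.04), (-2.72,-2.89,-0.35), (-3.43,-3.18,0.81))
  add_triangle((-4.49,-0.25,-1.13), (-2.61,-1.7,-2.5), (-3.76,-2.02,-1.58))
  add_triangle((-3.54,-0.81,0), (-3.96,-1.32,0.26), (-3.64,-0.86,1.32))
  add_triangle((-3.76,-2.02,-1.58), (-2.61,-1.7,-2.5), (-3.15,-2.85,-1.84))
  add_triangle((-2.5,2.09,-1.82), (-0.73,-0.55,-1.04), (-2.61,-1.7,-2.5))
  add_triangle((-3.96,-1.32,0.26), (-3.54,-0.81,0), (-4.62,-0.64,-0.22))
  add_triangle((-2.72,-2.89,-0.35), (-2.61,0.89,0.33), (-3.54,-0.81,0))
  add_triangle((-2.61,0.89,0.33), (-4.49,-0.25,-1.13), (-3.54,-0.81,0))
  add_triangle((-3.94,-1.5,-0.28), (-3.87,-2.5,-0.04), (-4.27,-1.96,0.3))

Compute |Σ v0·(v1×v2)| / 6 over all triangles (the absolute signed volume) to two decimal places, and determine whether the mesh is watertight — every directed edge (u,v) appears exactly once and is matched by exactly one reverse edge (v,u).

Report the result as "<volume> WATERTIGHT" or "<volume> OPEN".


Per-triangle v0·(v1×v2)/6:
  t1: +0.2070
  t2: +0.5378
  t3: -0.2825
  t4: +0.3918
  t5: +1.0376
  t6: -0.0525
  t7: +0.5274
  t8: -0.9385
  t9: -0.1778
  t10: +0.0875
  t11: -1.1097
  t12: +4.4601
  t13: -0.8544
  t14: +1.1377
  t15: +1.7520
  t16: -0.0363
  t17: +0.0817
  t18: -0.1466
  t19: +0.2982
  t20: +0.3036
  t21: +0.5958
  t22: +2.5689
  t23: +0.3845
  t24: +0.2389
  t25: +0.5613
  t26: -0.8566
  t27: +0.3246
  t28: +0.3976
  t29: -1.6392
  t30: +0.8180
  t31: +1.7601
  t32: +0.3182
  t33: +0.9217
  t34: +0.5326
  t35: -0.0103
  t36: +0.1344
  t37: +1.1429
  t38: +0.3552
Σ = +15.7729 → |volume| = 15.77

Directed edges: 114 total, each appears once with its reverse present → watertight.

15.77 WATERTIGHT


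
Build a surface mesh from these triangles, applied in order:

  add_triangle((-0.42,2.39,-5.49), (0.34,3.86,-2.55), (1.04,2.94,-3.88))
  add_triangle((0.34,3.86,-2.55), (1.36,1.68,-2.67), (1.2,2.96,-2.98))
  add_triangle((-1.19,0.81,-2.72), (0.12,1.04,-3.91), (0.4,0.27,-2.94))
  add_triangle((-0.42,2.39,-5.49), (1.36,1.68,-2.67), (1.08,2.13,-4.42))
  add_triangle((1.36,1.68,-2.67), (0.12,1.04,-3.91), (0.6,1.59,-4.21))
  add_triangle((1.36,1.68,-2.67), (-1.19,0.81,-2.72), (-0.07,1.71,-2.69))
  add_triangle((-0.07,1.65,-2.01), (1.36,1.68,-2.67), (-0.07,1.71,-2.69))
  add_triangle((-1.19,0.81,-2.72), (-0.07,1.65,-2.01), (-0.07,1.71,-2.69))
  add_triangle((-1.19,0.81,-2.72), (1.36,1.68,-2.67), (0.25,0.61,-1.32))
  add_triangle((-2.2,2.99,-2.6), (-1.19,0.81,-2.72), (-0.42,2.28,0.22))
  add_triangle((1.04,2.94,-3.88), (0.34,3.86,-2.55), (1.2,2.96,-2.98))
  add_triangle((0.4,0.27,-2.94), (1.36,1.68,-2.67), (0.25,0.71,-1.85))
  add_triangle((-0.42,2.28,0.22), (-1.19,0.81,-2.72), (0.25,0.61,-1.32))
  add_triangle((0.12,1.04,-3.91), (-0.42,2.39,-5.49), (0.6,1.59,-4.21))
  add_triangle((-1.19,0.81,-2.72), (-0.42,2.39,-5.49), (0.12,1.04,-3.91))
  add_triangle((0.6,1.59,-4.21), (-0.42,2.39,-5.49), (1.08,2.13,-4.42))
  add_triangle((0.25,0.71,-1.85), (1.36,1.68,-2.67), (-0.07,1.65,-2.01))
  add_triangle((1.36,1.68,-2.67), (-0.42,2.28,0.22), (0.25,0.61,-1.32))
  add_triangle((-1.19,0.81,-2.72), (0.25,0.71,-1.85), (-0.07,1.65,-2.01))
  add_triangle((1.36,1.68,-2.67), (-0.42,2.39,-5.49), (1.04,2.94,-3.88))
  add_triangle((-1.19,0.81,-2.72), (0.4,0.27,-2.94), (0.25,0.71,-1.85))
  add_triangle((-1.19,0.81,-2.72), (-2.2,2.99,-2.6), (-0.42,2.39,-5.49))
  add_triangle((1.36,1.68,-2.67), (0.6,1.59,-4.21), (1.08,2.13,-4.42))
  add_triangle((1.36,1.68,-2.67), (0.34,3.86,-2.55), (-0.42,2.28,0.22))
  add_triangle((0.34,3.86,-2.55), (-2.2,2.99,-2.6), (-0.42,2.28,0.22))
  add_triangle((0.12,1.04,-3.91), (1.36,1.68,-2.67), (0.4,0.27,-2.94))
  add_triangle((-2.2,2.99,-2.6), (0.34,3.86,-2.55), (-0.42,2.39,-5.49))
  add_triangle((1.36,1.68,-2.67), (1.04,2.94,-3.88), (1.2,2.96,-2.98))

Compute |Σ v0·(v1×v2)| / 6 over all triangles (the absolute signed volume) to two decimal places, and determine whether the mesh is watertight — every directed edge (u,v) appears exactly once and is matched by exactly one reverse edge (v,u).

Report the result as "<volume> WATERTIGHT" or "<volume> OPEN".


17.73 WATERTIGHT

Per-triangle v0·(v1×v2)/6:
  t1: +2.7512
  t2: -0.1439
  t3: +0.4074
  t4: +0.3771
  t5: +0.0941
  t6: +0.5977
  t7: +0.2384
  t8: +0.1941
  t9: +0.0834
  t10: -0.6112
  t11: +0.6561
  t12: -0.2650
  t13: -0.9306
  t14: +0.4656
  t15: +0.7384
  t16: +0.4887
  t17: -0.3397
  t18: -0.4848
  t19: -0.4466
  t20: +1.1572
  t21: -0.4124
  t22: +2.3544
  t23: +0.1045
  t24: +0.7229
  t25: +2.9852
  t26: +0.6222
  t27: +5.9448
  t28: +0.3815
Σ = +17.7307 → |volume| = 17.73

Directed edges: 84 total, each appears once with its reverse present → watertight.
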